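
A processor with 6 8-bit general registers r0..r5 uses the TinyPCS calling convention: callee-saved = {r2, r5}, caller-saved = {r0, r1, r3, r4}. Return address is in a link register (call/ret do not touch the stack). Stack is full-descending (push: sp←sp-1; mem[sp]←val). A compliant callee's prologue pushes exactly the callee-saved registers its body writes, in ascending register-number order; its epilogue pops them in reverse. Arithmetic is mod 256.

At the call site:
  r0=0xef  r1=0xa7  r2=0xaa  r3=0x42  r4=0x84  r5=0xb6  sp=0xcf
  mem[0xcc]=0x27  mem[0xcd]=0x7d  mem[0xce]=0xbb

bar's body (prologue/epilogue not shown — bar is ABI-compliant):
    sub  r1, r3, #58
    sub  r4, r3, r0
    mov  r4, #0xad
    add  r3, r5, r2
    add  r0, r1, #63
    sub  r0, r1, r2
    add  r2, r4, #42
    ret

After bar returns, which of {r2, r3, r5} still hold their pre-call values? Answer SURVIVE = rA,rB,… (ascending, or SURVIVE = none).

SURVIVE = r2,r5

prologue: push r2 -> mem[0xce]=0xaa, sp=0xce
body[0] sub  r1, r3, #58 -> r1=0x08
body[1] sub  r4, r3, r0 -> r4=0x53
body[2] mov  r4, #0xad -> r4=0xad
body[3] add  r3, r5, r2 -> r3=0x60
body[4] add  r0, r1, #63 -> r0=0x47
body[5] sub  r0, r1, r2 -> r0=0x5e
body[6] add  r2, r4, #42 -> r2=0xd7
epilogue: pop r2=0xaa, sp=0xcf
r2: callee-saved, written=True
r3: caller-saved, written=True
r5: callee-saved, written=False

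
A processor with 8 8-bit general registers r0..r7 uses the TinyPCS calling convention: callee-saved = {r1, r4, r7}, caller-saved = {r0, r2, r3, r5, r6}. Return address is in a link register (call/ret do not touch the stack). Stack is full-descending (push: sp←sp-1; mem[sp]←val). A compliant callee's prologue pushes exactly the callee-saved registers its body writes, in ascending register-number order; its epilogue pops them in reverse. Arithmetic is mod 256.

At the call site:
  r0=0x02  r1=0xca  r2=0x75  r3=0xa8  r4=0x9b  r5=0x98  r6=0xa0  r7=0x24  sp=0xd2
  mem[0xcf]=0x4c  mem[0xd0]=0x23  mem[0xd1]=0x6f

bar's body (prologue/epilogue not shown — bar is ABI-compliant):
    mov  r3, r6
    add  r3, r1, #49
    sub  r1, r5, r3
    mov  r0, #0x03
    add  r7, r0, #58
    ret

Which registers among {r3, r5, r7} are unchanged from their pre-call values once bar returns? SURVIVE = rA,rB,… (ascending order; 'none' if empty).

prologue: push r1 → mem[0xd1]=0xca, sp=0xd1
prologue: push r7 → mem[0xd0]=0x24, sp=0xd0
body[0] mov  r3, r6 → r3=0xa0
body[1] add  r3, r1, #49 → r3=0xfb
body[2] sub  r1, r5, r3 → r1=0x9d
body[3] mov  r0, #0x03 → r0=0x03
body[4] add  r7, r0, #58 → r7=0x3d
epilogue: pop r7=0x24, sp=0xd1
epilogue: pop r1=0xca, sp=0xd2
r3: caller-saved, written=True
r5: caller-saved, written=False
r7: callee-saved, written=True

SURVIVE = r5,r7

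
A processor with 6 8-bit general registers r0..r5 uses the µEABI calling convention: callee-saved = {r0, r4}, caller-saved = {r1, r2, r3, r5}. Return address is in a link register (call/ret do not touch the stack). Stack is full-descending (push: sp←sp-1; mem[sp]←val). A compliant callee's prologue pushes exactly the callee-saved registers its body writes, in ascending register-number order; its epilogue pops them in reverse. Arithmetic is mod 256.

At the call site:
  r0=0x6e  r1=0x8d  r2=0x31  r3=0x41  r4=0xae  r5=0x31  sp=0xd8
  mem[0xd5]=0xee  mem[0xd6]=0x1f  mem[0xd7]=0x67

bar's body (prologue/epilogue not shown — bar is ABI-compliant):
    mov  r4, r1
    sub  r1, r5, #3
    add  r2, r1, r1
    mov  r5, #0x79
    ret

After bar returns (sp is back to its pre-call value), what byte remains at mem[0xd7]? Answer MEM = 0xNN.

prologue: push r4 -> mem[0xd7]=0xae, sp=0xd7
body[0] mov  r4, r1 -> r4=0x8d
body[1] sub  r1, r5, #3 -> r1=0x2e
body[2] add  r2, r1, r1 -> r2=0x5c
body[3] mov  r5, #0x79 -> r5=0x79
epilogue: pop r4=0xae, sp=0xd8
prologue pushed ['r4'] at ['0xd7']

MEM = 0xae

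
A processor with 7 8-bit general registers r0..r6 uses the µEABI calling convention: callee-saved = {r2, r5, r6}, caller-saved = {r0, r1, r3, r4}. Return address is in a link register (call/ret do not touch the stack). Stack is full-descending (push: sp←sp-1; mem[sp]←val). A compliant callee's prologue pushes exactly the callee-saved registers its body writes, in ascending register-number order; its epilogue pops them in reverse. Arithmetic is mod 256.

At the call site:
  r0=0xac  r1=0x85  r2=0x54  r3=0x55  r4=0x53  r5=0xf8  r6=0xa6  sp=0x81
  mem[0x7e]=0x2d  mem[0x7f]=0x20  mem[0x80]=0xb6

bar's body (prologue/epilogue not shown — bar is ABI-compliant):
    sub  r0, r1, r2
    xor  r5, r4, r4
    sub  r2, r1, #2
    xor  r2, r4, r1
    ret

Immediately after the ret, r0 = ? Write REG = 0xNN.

prologue: push r2 → mem[0x80]=0x54, sp=0x80
prologue: push r5 → mem[0x7f]=0xf8, sp=0x7f
body[0] sub  r0, r1, r2 → r0=0x31
body[1] xor  r5, r4, r4 → r5=0x00
body[2] sub  r2, r1, #2 → r2=0x83
body[3] xor  r2, r4, r1 → r2=0xd6
epilogue: pop r5=0xf8, sp=0x80
epilogue: pop r2=0x54, sp=0x81
r0 is caller-saved → body value

REG = 0x31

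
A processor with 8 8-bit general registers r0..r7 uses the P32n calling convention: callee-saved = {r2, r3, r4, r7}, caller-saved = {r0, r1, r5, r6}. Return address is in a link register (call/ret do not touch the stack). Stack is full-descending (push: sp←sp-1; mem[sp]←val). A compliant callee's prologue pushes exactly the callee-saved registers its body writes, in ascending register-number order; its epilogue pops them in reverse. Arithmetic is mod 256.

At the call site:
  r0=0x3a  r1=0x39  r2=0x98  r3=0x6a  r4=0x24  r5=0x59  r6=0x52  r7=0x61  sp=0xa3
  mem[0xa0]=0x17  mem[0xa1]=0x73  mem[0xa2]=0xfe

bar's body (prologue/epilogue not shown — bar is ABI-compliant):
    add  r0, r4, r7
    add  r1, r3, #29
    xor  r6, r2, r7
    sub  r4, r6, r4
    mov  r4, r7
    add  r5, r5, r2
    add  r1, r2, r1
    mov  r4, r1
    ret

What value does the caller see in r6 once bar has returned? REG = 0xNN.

prologue: push r4 -> mem[0xa2]=0x24, sp=0xa2
body[0] add  r0, r4, r7 -> r0=0x85
body[1] add  r1, r3, #29 -> r1=0x87
body[2] xor  r6, r2, r7 -> r6=0xf9
body[3] sub  r4, r6, r4 -> r4=0xd5
body[4] mov  r4, r7 -> r4=0x61
body[5] add  r5, r5, r2 -> r5=0xf1
body[6] add  r1, r2, r1 -> r1=0x1f
body[7] mov  r4, r1 -> r4=0x1f
epilogue: pop r4=0x24, sp=0xa3
r6 is caller-saved -> body value

REG = 0xf9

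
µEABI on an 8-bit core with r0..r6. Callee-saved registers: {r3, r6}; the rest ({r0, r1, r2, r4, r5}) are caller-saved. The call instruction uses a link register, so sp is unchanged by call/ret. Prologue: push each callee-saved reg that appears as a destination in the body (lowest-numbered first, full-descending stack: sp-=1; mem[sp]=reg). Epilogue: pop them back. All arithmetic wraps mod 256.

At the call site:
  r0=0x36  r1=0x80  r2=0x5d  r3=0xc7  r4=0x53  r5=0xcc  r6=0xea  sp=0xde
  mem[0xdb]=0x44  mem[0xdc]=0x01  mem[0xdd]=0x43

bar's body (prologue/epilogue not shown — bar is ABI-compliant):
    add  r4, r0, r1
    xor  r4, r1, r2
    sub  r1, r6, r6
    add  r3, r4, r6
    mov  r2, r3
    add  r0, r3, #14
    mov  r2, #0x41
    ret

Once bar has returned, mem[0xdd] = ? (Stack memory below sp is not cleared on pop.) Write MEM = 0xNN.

MEM = 0xc7

prologue: push r3 -> mem[0xdd]=0xc7, sp=0xdd
body[0] add  r4, r0, r1 -> r4=0xb6
body[1] xor  r4, r1, r2 -> r4=0xdd
body[2] sub  r1, r6, r6 -> r1=0x00
body[3] add  r3, r4, r6 -> r3=0xc7
body[4] mov  r2, r3 -> r2=0xc7
body[5] add  r0, r3, #14 -> r0=0xd5
body[6] mov  r2, #0x41 -> r2=0x41
epilogue: pop r3=0xc7, sp=0xde
prologue pushed ['r3'] at ['0xdd']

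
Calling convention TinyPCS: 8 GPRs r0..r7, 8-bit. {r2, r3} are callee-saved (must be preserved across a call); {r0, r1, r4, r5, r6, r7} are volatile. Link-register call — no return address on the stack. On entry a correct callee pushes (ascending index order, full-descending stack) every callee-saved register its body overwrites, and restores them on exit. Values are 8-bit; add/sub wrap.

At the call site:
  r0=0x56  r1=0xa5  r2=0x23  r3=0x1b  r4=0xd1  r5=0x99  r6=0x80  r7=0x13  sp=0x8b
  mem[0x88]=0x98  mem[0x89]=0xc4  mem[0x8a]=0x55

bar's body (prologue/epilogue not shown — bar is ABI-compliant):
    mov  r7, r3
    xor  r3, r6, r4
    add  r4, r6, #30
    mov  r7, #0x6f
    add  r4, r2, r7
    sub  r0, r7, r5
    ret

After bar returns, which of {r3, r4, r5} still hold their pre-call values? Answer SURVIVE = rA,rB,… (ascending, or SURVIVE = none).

prologue: push r3 -> mem[0x8a]=0x1b, sp=0x8a
body[0] mov  r7, r3 -> r7=0x1b
body[1] xor  r3, r6, r4 -> r3=0x51
body[2] add  r4, r6, #30 -> r4=0x9e
body[3] mov  r7, #0x6f -> r7=0x6f
body[4] add  r4, r2, r7 -> r4=0x92
body[5] sub  r0, r7, r5 -> r0=0xd6
epilogue: pop r3=0x1b, sp=0x8b
r3: callee-saved, written=True
r4: caller-saved, written=True
r5: caller-saved, written=False

SURVIVE = r3,r5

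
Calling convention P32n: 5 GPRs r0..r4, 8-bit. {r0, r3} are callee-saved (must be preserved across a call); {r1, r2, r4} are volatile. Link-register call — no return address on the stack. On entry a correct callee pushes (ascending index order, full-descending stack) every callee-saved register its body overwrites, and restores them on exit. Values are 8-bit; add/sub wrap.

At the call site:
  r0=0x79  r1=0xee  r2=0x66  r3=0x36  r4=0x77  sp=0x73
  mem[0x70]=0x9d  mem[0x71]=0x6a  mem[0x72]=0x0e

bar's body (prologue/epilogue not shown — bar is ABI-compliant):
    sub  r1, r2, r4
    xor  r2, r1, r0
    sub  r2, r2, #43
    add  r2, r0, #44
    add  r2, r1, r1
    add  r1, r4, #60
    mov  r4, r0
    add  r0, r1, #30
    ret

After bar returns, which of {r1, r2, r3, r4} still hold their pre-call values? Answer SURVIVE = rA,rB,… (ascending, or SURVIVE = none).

prologue: push r0 → mem[0x72]=0x79, sp=0x72
body[0] sub  r1, r2, r4 → r1=0xef
body[1] xor  r2, r1, r0 → r2=0x96
body[2] sub  r2, r2, #43 → r2=0x6b
body[3] add  r2, r0, #44 → r2=0xa5
body[4] add  r2, r1, r1 → r2=0xde
body[5] add  r1, r4, #60 → r1=0xb3
body[6] mov  r4, r0 → r4=0x79
body[7] add  r0, r1, #30 → r0=0xd1
epilogue: pop r0=0x79, sp=0x73
r1: caller-saved, written=True
r2: caller-saved, written=True
r3: callee-saved, written=False
r4: caller-saved, written=True

SURVIVE = r3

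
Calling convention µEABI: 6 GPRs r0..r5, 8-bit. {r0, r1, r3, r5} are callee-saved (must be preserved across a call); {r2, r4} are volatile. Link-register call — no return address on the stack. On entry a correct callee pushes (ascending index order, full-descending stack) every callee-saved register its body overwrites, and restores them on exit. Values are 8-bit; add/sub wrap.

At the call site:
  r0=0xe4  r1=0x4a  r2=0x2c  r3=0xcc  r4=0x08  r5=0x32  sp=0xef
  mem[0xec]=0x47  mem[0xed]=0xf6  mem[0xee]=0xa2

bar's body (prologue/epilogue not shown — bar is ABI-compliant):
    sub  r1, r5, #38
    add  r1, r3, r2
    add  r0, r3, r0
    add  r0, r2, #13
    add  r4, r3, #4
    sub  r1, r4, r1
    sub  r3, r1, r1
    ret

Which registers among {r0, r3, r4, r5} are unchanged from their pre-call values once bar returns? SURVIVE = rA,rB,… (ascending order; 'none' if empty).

prologue: push r0 -> mem[0xee]=0xe4, sp=0xee
prologue: push r1 -> mem[0xed]=0x4a, sp=0xed
prologue: push r3 -> mem[0xec]=0xcc, sp=0xec
body[0] sub  r1, r5, #38 -> r1=0x0c
body[1] add  r1, r3, r2 -> r1=0xf8
body[2] add  r0, r3, r0 -> r0=0xb0
body[3] add  r0, r2, #13 -> r0=0x39
body[4] add  r4, r3, #4 -> r4=0xd0
body[5] sub  r1, r4, r1 -> r1=0xd8
body[6] sub  r3, r1, r1 -> r3=0x00
epilogue: pop r3=0xcc, sp=0xed
epilogue: pop r1=0x4a, sp=0xee
epilogue: pop r0=0xe4, sp=0xef
r0: callee-saved, written=True
r3: callee-saved, written=True
r4: caller-saved, written=True
r5: callee-saved, written=False

SURVIVE = r0,r3,r5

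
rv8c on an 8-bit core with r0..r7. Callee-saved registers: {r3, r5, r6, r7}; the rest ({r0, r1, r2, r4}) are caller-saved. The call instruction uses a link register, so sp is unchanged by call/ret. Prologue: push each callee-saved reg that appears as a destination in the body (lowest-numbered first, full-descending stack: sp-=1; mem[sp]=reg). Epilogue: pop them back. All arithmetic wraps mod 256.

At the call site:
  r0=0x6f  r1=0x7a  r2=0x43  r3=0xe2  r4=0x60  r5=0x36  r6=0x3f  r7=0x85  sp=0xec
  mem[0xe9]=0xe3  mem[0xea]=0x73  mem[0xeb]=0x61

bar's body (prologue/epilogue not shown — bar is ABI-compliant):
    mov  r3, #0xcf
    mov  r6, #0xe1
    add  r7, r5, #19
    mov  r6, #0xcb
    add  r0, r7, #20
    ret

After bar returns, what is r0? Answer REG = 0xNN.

prologue: push r3 -> mem[0xeb]=0xe2, sp=0xeb
prologue: push r6 -> mem[0xea]=0x3f, sp=0xea
prologue: push r7 -> mem[0xe9]=0x85, sp=0xe9
body[0] mov  r3, #0xcf -> r3=0xcf
body[1] mov  r6, #0xe1 -> r6=0xe1
body[2] add  r7, r5, #19 -> r7=0x49
body[3] mov  r6, #0xcb -> r6=0xcb
body[4] add  r0, r7, #20 -> r0=0x5d
epilogue: pop r7=0x85, sp=0xea
epilogue: pop r6=0x3f, sp=0xeb
epilogue: pop r3=0xe2, sp=0xec
r0 is caller-saved -> body value

REG = 0x5d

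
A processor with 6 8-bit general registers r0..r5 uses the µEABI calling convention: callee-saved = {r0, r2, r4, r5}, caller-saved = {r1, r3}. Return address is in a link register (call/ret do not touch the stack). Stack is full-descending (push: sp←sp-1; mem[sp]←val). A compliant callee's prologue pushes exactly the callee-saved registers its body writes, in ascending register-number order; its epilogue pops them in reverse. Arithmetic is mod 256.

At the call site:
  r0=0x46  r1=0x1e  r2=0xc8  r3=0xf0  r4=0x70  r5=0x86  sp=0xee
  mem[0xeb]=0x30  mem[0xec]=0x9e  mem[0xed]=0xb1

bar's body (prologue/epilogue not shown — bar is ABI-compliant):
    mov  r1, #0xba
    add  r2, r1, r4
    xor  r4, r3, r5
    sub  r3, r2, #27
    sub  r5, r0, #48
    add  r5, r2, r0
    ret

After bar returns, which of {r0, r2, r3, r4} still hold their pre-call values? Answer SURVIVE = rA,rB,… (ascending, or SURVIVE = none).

SURVIVE = r0,r2,r4

prologue: push r2 -> mem[0xed]=0xc8, sp=0xed
prologue: push r4 -> mem[0xec]=0x70, sp=0xec
prologue: push r5 -> mem[0xeb]=0x86, sp=0xeb
body[0] mov  r1, #0xba -> r1=0xba
body[1] add  r2, r1, r4 -> r2=0x2a
body[2] xor  r4, r3, r5 -> r4=0x76
body[3] sub  r3, r2, #27 -> r3=0x0f
body[4] sub  r5, r0, #48 -> r5=0x16
body[5] add  r5, r2, r0 -> r5=0x70
epilogue: pop r5=0x86, sp=0xec
epilogue: pop r4=0x70, sp=0xed
epilogue: pop r2=0xc8, sp=0xee
r0: callee-saved, written=False
r2: callee-saved, written=True
r3: caller-saved, written=True
r4: callee-saved, written=True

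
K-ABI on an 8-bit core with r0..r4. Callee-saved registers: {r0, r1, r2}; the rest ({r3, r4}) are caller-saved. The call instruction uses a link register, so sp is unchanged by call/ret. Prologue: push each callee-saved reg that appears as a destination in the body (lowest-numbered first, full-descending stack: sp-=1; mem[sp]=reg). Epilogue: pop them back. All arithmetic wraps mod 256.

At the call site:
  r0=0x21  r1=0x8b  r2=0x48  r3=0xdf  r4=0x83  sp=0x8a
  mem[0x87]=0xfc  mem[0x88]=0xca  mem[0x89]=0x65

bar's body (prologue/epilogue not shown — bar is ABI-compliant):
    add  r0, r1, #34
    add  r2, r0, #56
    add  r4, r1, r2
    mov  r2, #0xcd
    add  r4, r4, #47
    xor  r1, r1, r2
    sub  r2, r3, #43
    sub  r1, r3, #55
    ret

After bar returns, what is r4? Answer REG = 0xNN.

REG = 0x9f

prologue: push r0 → mem[0x89]=0x21, sp=0x89
prologue: push r1 → mem[0x88]=0x8b, sp=0x88
prologue: push r2 → mem[0x87]=0x48, sp=0x87
body[0] add  r0, r1, #34 → r0=0xad
body[1] add  r2, r0, #56 → r2=0xe5
body[2] add  r4, r1, r2 → r4=0x70
body[3] mov  r2, #0xcd → r2=0xcd
body[4] add  r4, r4, #47 → r4=0x9f
body[5] xor  r1, r1, r2 → r1=0x46
body[6] sub  r2, r3, #43 → r2=0xb4
body[7] sub  r1, r3, #55 → r1=0xa8
epilogue: pop r2=0x48, sp=0x88
epilogue: pop r1=0x8b, sp=0x89
epilogue: pop r0=0x21, sp=0x8a
r4 is caller-saved → body value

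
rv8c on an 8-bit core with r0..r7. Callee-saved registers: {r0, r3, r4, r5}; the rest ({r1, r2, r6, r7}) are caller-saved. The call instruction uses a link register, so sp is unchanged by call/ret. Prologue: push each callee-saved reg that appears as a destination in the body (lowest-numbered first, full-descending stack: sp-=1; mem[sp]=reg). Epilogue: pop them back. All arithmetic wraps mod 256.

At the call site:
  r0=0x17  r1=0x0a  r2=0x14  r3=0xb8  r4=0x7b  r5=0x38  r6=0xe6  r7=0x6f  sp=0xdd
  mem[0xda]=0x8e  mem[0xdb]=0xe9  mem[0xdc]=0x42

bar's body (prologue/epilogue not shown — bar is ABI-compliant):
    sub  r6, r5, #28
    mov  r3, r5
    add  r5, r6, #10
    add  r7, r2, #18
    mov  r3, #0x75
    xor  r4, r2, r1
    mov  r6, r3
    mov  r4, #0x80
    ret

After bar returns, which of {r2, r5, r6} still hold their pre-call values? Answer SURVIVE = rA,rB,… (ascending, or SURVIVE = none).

SURVIVE = r2,r5

prologue: push r3 → mem[0xdc]=0xb8, sp=0xdc
prologue: push r4 → mem[0xdb]=0x7b, sp=0xdb
prologue: push r5 → mem[0xda]=0x38, sp=0xda
body[0] sub  r6, r5, #28 → r6=0x1c
body[1] mov  r3, r5 → r3=0x38
body[2] add  r5, r6, #10 → r5=0x26
body[3] add  r7, r2, #18 → r7=0x26
body[4] mov  r3, #0x75 → r3=0x75
body[5] xor  r4, r2, r1 → r4=0x1e
body[6] mov  r6, r3 → r6=0x75
body[7] mov  r4, #0x80 → r4=0x80
epilogue: pop r5=0x38, sp=0xdb
epilogue: pop r4=0x7b, sp=0xdc
epilogue: pop r3=0xb8, sp=0xdd
r2: caller-saved, written=False
r5: callee-saved, written=True
r6: caller-saved, written=True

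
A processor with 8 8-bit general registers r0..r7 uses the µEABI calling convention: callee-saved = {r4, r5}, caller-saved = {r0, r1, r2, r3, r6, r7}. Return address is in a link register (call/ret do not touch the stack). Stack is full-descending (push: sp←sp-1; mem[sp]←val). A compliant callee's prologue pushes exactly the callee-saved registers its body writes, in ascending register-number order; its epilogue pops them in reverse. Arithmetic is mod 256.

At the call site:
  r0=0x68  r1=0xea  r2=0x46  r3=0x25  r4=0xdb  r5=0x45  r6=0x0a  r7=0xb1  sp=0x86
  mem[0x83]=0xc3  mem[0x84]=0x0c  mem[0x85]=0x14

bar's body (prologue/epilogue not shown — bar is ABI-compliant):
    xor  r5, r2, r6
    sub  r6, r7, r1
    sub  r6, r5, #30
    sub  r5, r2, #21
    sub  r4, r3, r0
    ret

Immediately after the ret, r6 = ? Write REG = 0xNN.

REG = 0x2e

prologue: push r4 → mem[0x85]=0xdb, sp=0x85
prologue: push r5 → mem[0x84]=0x45, sp=0x84
body[0] xor  r5, r2, r6 → r5=0x4c
body[1] sub  r6, r7, r1 → r6=0xc7
body[2] sub  r6, r5, #30 → r6=0x2e
body[3] sub  r5, r2, #21 → r5=0x31
body[4] sub  r4, r3, r0 → r4=0xbd
epilogue: pop r5=0x45, sp=0x85
epilogue: pop r4=0xdb, sp=0x86
r6 is caller-saved → body value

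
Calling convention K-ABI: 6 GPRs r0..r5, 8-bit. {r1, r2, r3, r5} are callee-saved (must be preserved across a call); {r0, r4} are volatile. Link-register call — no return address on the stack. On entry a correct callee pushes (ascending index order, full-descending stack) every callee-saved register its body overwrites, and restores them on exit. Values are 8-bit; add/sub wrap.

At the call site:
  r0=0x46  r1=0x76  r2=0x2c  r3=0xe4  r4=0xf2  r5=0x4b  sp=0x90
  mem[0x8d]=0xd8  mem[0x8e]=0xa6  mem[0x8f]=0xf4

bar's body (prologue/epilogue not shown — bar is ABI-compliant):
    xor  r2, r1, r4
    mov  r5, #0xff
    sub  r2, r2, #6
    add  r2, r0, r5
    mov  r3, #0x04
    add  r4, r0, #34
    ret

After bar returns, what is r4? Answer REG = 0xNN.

REG = 0x68

prologue: push r2 -> mem[0x8f]=0x2c, sp=0x8f
prologue: push r3 -> mem[0x8e]=0xe4, sp=0x8e
prologue: push r5 -> mem[0x8d]=0x4b, sp=0x8d
body[0] xor  r2, r1, r4 -> r2=0x84
body[1] mov  r5, #0xff -> r5=0xff
body[2] sub  r2, r2, #6 -> r2=0x7e
body[3] add  r2, r0, r5 -> r2=0x45
body[4] mov  r3, #0x04 -> r3=0x04
body[5] add  r4, r0, #34 -> r4=0x68
epilogue: pop r5=0x4b, sp=0x8e
epilogue: pop r3=0xe4, sp=0x8f
epilogue: pop r2=0x2c, sp=0x90
r4 is caller-saved -> body value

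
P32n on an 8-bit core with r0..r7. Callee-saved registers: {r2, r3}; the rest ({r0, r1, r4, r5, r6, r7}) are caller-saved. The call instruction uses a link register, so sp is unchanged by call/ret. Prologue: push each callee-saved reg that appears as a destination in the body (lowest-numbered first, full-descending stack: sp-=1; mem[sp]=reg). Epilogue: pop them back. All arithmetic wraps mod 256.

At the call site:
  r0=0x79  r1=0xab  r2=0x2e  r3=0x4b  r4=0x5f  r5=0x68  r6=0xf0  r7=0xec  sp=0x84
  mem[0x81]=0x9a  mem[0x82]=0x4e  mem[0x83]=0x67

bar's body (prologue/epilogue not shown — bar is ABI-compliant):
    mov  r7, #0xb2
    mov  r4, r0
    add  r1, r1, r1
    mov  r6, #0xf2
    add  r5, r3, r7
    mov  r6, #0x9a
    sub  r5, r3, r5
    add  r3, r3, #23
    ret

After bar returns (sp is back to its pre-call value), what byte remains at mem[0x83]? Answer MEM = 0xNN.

MEM = 0x4b

prologue: push r3 -> mem[0x83]=0x4b, sp=0x83
body[0] mov  r7, #0xb2 -> r7=0xb2
body[1] mov  r4, r0 -> r4=0x79
body[2] add  r1, r1, r1 -> r1=0x56
body[3] mov  r6, #0xf2 -> r6=0xf2
body[4] add  r5, r3, r7 -> r5=0xfd
body[5] mov  r6, #0x9a -> r6=0x9a
body[6] sub  r5, r3, r5 -> r5=0x4e
body[7] add  r3, r3, #23 -> r3=0x62
epilogue: pop r3=0x4b, sp=0x84
prologue pushed ['r3'] at ['0x83']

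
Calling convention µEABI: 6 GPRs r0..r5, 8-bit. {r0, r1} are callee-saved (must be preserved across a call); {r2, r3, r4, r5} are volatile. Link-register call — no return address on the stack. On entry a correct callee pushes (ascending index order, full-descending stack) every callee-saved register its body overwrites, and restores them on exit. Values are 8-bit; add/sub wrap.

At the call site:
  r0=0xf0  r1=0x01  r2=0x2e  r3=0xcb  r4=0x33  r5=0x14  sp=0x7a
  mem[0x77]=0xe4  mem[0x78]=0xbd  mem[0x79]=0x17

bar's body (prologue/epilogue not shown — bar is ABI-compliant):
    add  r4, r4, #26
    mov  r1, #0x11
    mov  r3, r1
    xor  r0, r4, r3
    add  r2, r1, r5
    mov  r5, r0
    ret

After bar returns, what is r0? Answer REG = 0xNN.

REG = 0xf0

prologue: push r0 -> mem[0x79]=0xf0, sp=0x79
prologue: push r1 -> mem[0x78]=0x01, sp=0x78
body[0] add  r4, r4, #26 -> r4=0x4d
body[1] mov  r1, #0x11 -> r1=0x11
body[2] mov  r3, r1 -> r3=0x11
body[3] xor  r0, r4, r3 -> r0=0x5c
body[4] add  r2, r1, r5 -> r2=0x25
body[5] mov  r5, r0 -> r5=0x5c
epilogue: pop r1=0x01, sp=0x79
epilogue: pop r0=0xf0, sp=0x7a
r0 is callee-saved -> restored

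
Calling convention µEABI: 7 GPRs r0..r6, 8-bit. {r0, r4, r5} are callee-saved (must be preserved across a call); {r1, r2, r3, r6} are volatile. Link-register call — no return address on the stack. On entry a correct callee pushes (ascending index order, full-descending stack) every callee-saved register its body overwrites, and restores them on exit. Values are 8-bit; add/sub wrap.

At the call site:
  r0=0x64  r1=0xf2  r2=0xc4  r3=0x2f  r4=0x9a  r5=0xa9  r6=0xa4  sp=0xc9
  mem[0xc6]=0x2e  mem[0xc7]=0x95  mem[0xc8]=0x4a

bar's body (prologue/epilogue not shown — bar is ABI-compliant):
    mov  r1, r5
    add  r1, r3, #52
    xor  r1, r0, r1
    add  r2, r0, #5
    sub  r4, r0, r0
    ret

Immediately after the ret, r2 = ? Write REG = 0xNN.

prologue: push r4 → mem[0xc8]=0x9a, sp=0xc8
body[0] mov  r1, r5 → r1=0xa9
body[1] add  r1, r3, #52 → r1=0x63
body[2] xor  r1, r0, r1 → r1=0x07
body[3] add  r2, r0, #5 → r2=0x69
body[4] sub  r4, r0, r0 → r4=0x00
epilogue: pop r4=0x9a, sp=0xc9
r2 is caller-saved → body value

REG = 0x69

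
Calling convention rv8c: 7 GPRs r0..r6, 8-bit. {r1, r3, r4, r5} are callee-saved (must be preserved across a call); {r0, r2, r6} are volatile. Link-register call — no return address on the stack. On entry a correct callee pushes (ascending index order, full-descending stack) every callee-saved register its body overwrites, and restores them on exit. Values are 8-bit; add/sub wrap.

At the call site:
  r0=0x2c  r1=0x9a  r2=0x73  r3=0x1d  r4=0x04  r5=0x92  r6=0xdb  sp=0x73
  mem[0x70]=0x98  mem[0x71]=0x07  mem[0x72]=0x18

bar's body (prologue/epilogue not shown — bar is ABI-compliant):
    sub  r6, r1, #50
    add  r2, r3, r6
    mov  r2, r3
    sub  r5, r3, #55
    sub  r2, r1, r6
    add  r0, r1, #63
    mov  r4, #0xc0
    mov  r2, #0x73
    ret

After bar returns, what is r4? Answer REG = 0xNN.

prologue: push r4 -> mem[0x72]=0x04, sp=0x72
prologue: push r5 -> mem[0x71]=0x92, sp=0x71
body[0] sub  r6, r1, #50 -> r6=0x68
body[1] add  r2, r3, r6 -> r2=0x85
body[2] mov  r2, r3 -> r2=0x1d
body[3] sub  r5, r3, #55 -> r5=0xe6
body[4] sub  r2, r1, r6 -> r2=0x32
body[5] add  r0, r1, #63 -> r0=0xd9
body[6] mov  r4, #0xc0 -> r4=0xc0
body[7] mov  r2, #0x73 -> r2=0x73
epilogue: pop r5=0x92, sp=0x72
epilogue: pop r4=0x04, sp=0x73
r4 is callee-saved -> restored

REG = 0x04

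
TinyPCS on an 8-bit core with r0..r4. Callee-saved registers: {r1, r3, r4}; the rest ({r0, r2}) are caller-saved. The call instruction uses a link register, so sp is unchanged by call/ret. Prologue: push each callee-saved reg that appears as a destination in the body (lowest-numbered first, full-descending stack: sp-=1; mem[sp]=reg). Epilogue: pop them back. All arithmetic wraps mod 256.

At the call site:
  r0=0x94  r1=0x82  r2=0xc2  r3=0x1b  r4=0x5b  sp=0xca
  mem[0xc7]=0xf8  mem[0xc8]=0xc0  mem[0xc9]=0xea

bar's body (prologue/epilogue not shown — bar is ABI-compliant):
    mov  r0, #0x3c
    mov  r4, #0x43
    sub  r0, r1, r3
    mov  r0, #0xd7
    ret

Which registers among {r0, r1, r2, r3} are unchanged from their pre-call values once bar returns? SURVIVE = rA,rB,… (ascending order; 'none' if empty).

SURVIVE = r1,r2,r3

prologue: push r4 → mem[0xc9]=0x5b, sp=0xc9
body[0] mov  r0, #0x3c → r0=0x3c
body[1] mov  r4, #0x43 → r4=0x43
body[2] sub  r0, r1, r3 → r0=0x67
body[3] mov  r0, #0xd7 → r0=0xd7
epilogue: pop r4=0x5b, sp=0xca
r0: caller-saved, written=True
r1: callee-saved, written=False
r2: caller-saved, written=False
r3: callee-saved, written=False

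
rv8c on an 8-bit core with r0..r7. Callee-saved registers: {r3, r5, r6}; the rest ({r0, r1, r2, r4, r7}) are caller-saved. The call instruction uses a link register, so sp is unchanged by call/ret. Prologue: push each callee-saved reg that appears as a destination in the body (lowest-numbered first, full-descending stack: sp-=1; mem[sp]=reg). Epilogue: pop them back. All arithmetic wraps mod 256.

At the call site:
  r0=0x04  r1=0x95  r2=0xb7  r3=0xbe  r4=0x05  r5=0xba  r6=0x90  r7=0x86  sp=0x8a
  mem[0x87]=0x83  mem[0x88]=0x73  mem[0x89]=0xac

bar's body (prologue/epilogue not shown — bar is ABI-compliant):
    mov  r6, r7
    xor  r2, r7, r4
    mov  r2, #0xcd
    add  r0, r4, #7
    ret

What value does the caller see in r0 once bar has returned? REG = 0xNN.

REG = 0x0c

prologue: push r6 → mem[0x89]=0x90, sp=0x89
body[0] mov  r6, r7 → r6=0x86
body[1] xor  r2, r7, r4 → r2=0x83
body[2] mov  r2, #0xcd → r2=0xcd
body[3] add  r0, r4, #7 → r0=0x0c
epilogue: pop r6=0x90, sp=0x8a
r0 is caller-saved → body value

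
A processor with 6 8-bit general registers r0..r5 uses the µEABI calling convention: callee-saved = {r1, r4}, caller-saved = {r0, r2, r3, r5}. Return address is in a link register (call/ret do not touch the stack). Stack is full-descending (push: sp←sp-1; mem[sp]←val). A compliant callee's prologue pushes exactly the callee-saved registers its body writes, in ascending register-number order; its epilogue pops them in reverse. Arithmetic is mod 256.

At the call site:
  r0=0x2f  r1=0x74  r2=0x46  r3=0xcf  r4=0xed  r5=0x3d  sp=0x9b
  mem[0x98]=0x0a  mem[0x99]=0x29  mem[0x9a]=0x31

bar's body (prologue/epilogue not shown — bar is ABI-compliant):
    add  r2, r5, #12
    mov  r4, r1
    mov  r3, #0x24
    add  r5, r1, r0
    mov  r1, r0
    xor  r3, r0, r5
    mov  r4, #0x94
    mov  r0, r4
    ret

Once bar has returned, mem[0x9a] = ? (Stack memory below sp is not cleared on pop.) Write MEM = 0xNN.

MEM = 0x74

prologue: push r1 → mem[0x9a]=0x74, sp=0x9a
prologue: push r4 → mem[0x99]=0xed, sp=0x99
body[0] add  r2, r5, #12 → r2=0x49
body[1] mov  r4, r1 → r4=0x74
body[2] mov  r3, #0x24 → r3=0x24
body[3] add  r5, r1, r0 → r5=0xa3
body[4] mov  r1, r0 → r1=0x2f
body[5] xor  r3, r0, r5 → r3=0x8c
body[6] mov  r4, #0x94 → r4=0x94
body[7] mov  r0, r4 → r0=0x94
epilogue: pop r4=0xed, sp=0x9a
epilogue: pop r1=0x74, sp=0x9b
prologue pushed ['r1', 'r4'] at ['0x9a', '0x99']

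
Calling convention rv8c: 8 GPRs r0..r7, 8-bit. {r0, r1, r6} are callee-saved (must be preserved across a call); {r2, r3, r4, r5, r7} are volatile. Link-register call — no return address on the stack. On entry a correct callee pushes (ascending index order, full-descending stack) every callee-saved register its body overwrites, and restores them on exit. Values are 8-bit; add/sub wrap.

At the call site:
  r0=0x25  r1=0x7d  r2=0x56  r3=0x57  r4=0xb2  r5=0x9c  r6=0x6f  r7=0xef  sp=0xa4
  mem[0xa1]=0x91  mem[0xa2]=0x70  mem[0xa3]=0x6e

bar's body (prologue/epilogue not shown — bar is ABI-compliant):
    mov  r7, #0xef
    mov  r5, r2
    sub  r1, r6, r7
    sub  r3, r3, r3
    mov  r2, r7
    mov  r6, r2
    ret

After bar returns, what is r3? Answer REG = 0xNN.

prologue: push r1 → mem[0xa3]=0x7d, sp=0xa3
prologue: push r6 → mem[0xa2]=0x6f, sp=0xa2
body[0] mov  r7, #0xef → r7=0xef
body[1] mov  r5, r2 → r5=0x56
body[2] sub  r1, r6, r7 → r1=0x80
body[3] sub  r3, r3, r3 → r3=0x00
body[4] mov  r2, r7 → r2=0xef
body[5] mov  r6, r2 → r6=0xef
epilogue: pop r6=0x6f, sp=0xa3
epilogue: pop r1=0x7d, sp=0xa4
r3 is caller-saved → body value

REG = 0x00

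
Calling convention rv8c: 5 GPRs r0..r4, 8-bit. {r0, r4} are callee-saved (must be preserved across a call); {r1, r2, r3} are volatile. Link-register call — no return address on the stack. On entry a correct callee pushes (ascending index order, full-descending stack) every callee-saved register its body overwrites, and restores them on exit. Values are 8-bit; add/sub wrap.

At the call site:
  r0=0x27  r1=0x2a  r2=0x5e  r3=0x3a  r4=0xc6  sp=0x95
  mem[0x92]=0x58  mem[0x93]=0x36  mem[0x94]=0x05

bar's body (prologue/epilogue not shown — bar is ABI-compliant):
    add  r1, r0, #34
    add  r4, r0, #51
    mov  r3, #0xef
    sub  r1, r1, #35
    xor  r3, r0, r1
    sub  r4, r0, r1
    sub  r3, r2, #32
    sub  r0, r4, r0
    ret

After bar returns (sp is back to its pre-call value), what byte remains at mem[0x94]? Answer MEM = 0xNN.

prologue: push r0 -> mem[0x94]=0x27, sp=0x94
prologue: push r4 -> mem[0x93]=0xc6, sp=0x93
body[0] add  r1, r0, #34 -> r1=0x49
body[1] add  r4, r0, #51 -> r4=0x5a
body[2] mov  r3, #0xef -> r3=0xef
body[3] sub  r1, r1, #35 -> r1=0x26
body[4] xor  r3, r0, r1 -> r3=0x01
body[5] sub  r4, r0, r1 -> r4=0x01
body[6] sub  r3, r2, #32 -> r3=0x3e
body[7] sub  r0, r4, r0 -> r0=0xda
epilogue: pop r4=0xc6, sp=0x94
epilogue: pop r0=0x27, sp=0x95
prologue pushed ['r0', 'r4'] at ['0x94', '0x93']

MEM = 0x27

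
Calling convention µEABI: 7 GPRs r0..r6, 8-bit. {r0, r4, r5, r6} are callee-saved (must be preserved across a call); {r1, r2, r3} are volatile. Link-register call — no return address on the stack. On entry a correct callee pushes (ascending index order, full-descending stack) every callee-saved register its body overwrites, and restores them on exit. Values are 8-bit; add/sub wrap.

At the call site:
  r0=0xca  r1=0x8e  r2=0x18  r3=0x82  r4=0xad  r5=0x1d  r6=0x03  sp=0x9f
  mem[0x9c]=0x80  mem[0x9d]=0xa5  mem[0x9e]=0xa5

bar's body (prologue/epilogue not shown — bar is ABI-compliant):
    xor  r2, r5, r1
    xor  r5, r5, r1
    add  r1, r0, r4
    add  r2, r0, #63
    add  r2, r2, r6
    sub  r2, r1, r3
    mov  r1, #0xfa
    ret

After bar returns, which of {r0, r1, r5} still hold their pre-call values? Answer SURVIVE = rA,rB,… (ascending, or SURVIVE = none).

SURVIVE = r0,r5

prologue: push r5 → mem[0x9e]=0x1d, sp=0x9e
body[0] xor  r2, r5, r1 → r2=0x93
body[1] xor  r5, r5, r1 → r5=0x93
body[2] add  r1, r0, r4 → r1=0x77
body[3] add  r2, r0, #63 → r2=0x09
body[4] add  r2, r2, r6 → r2=0x0c
body[5] sub  r2, r1, r3 → r2=0xf5
body[6] mov  r1, #0xfa → r1=0xfa
epilogue: pop r5=0x1d, sp=0x9f
r0: callee-saved, written=False
r1: caller-saved, written=True
r5: callee-saved, written=True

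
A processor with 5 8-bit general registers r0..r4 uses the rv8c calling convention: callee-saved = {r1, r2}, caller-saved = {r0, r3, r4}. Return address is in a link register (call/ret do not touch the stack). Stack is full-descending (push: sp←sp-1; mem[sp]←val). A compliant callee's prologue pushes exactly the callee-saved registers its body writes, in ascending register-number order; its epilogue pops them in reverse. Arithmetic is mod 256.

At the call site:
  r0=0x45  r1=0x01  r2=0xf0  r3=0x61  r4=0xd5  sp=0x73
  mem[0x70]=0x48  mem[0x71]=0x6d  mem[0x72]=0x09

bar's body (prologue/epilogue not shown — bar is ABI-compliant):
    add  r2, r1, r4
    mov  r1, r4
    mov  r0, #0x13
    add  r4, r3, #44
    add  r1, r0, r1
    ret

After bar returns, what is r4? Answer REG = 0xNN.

prologue: push r1 → mem[0x72]=0x01, sp=0x72
prologue: push r2 → mem[0x71]=0xf0, sp=0x71
body[0] add  r2, r1, r4 → r2=0xd6
body[1] mov  r1, r4 → r1=0xd5
body[2] mov  r0, #0x13 → r0=0x13
body[3] add  r4, r3, #44 → r4=0x8d
body[4] add  r1, r0, r1 → r1=0xe8
epilogue: pop r2=0xf0, sp=0x72
epilogue: pop r1=0x01, sp=0x73
r4 is caller-saved → body value

REG = 0x8d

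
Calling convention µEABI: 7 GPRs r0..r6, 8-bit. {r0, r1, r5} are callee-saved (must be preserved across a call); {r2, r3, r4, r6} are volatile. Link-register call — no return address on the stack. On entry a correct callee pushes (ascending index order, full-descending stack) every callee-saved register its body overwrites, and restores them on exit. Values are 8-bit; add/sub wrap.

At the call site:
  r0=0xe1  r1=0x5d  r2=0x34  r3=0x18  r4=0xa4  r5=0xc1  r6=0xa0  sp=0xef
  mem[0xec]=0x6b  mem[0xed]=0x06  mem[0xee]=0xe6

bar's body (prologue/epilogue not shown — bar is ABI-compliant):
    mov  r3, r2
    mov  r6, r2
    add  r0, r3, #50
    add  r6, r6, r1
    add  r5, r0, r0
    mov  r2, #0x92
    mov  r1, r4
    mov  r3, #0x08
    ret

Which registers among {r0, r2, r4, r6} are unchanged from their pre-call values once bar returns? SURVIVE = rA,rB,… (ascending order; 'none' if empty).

prologue: push r0 → mem[0xee]=0xe1, sp=0xee
prologue: push r1 → mem[0xed]=0x5d, sp=0xed
prologue: push r5 → mem[0xec]=0xc1, sp=0xec
body[0] mov  r3, r2 → r3=0x34
body[1] mov  r6, r2 → r6=0x34
body[2] add  r0, r3, #50 → r0=0x66
body[3] add  r6, r6, r1 → r6=0x91
body[4] add  r5, r0, r0 → r5=0xcc
body[5] mov  r2, #0x92 → r2=0x92
body[6] mov  r1, r4 → r1=0xa4
body[7] mov  r3, #0x08 → r3=0x08
epilogue: pop r5=0xc1, sp=0xed
epilogue: pop r1=0x5d, sp=0xee
epilogue: pop r0=0xe1, sp=0xef
r0: callee-saved, written=True
r2: caller-saved, written=True
r4: caller-saved, written=False
r6: caller-saved, written=True

SURVIVE = r0,r4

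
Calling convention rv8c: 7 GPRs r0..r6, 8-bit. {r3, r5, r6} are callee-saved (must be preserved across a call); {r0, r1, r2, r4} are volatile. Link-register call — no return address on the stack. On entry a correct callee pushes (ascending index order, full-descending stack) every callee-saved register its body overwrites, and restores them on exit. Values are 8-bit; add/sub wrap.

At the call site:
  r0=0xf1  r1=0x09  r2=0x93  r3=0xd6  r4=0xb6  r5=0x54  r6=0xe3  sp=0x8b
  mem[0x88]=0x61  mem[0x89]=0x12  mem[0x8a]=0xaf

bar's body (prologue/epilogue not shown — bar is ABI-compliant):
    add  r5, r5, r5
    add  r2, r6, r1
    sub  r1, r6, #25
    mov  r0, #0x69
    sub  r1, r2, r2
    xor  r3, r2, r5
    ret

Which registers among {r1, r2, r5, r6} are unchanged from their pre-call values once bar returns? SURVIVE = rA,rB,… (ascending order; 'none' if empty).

prologue: push r3 → mem[0x8a]=0xd6, sp=0x8a
prologue: push r5 → mem[0x89]=0x54, sp=0x89
body[0] add  r5, r5, r5 → r5=0xa8
body[1] add  r2, r6, r1 → r2=0xec
body[2] sub  r1, r6, #25 → r1=0xca
body[3] mov  r0, #0x69 → r0=0x69
body[4] sub  r1, r2, r2 → r1=0x00
body[5] xor  r3, r2, r5 → r3=0x44
epilogue: pop r5=0x54, sp=0x8a
epilogue: pop r3=0xd6, sp=0x8b
r1: caller-saved, written=True
r2: caller-saved, written=True
r5: callee-saved, written=True
r6: callee-saved, written=False

SURVIVE = r5,r6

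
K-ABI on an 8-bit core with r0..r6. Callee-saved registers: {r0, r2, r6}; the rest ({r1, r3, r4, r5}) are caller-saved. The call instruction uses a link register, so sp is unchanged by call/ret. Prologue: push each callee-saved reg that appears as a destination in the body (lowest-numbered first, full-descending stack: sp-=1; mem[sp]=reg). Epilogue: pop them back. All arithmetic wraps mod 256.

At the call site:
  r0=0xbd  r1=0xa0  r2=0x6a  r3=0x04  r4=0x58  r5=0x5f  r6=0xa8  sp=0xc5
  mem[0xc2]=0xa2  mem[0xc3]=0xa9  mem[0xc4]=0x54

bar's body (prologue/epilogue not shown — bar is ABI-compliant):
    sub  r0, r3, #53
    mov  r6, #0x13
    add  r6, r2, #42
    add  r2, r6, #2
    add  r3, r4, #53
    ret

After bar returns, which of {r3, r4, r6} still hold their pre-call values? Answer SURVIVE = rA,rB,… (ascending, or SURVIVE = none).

prologue: push r0 -> mem[0xc4]=0xbd, sp=0xc4
prologue: push r2 -> mem[0xc3]=0x6a, sp=0xc3
prologue: push r6 -> mem[0xc2]=0xa8, sp=0xc2
body[0] sub  r0, r3, #53 -> r0=0xcf
body[1] mov  r6, #0x13 -> r6=0x13
body[2] add  r6, r2, #42 -> r6=0x94
body[3] add  r2, r6, #2 -> r2=0x96
body[4] add  r3, r4, #53 -> r3=0x8d
epilogue: pop r6=0xa8, sp=0xc3
epilogue: pop r2=0x6a, sp=0xc4
epilogue: pop r0=0xbd, sp=0xc5
r3: caller-saved, written=True
r4: caller-saved, written=False
r6: callee-saved, written=True

SURVIVE = r4,r6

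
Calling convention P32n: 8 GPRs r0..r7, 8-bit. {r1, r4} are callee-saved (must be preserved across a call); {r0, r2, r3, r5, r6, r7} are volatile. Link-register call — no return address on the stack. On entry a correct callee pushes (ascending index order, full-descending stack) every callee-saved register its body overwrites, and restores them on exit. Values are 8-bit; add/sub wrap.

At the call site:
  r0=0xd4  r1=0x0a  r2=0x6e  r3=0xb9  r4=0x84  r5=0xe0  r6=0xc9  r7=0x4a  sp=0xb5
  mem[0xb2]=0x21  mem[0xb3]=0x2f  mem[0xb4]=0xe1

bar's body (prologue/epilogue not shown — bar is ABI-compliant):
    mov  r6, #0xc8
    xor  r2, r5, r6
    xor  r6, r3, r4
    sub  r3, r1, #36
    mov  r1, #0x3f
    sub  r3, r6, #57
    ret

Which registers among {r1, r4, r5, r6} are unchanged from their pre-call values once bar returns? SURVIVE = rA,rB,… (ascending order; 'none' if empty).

SURVIVE = r1,r4,r5

prologue: push r1 → mem[0xb4]=0x0a, sp=0xb4
body[0] mov  r6, #0xc8 → r6=0xc8
body[1] xor  r2, r5, r6 → r2=0x28
body[2] xor  r6, r3, r4 → r6=0x3d
body[3] sub  r3, r1, #36 → r3=0xe6
body[4] mov  r1, #0x3f → r1=0x3f
body[5] sub  r3, r6, #57 → r3=0x04
epilogue: pop r1=0x0a, sp=0xb5
r1: callee-saved, written=True
r4: callee-saved, written=False
r5: caller-saved, written=False
r6: caller-saved, written=True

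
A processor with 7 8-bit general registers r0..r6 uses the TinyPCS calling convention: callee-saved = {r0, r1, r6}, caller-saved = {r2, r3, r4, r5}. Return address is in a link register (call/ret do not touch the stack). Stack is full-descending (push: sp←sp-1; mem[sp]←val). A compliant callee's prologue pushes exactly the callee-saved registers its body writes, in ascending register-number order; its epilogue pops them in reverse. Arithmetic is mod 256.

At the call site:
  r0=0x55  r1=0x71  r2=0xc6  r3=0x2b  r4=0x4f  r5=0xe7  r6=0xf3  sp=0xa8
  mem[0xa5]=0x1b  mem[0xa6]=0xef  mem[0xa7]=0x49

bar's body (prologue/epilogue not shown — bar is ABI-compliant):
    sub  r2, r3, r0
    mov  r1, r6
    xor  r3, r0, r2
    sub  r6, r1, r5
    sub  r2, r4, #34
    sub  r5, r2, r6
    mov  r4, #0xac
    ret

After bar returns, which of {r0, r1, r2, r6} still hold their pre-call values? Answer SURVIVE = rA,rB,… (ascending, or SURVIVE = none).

prologue: push r1 → mem[0xa7]=0x71, sp=0xa7
prologue: push r6 → mem[0xa6]=0xf3, sp=0xa6
body[0] sub  r2, r3, r0 → r2=0xd6
body[1] mov  r1, r6 → r1=0xf3
body[2] xor  r3, r0, r2 → r3=0x83
body[3] sub  r6, r1, r5 → r6=0x0c
body[4] sub  r2, r4, #34 → r2=0x2d
body[5] sub  r5, r2, r6 → r5=0x21
body[6] mov  r4, #0xac → r4=0xac
epilogue: pop r6=0xf3, sp=0xa7
epilogue: pop r1=0x71, sp=0xa8
r0: callee-saved, written=False
r1: callee-saved, written=True
r2: caller-saved, written=True
r6: callee-saved, written=True

SURVIVE = r0,r1,r6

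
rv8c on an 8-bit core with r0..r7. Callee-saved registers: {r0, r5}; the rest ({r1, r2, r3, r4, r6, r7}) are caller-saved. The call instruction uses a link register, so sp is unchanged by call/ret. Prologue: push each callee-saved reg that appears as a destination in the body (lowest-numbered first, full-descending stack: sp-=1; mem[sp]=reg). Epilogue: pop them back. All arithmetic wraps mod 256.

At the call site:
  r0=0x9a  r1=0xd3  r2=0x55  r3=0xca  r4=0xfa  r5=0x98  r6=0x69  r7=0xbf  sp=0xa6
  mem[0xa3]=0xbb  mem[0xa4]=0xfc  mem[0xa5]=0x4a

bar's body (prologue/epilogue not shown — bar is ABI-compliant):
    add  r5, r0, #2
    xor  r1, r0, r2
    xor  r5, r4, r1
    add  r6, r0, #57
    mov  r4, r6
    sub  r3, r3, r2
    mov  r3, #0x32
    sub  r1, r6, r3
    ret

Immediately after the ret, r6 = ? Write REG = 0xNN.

prologue: push r5 -> mem[0xa5]=0x98, sp=0xa5
body[0] add  r5, r0, #2 -> r5=0x9c
body[1] xor  r1, r0, r2 -> r1=0xcf
body[2] xor  r5, r4, r1 -> r5=0x35
body[3] add  r6, r0, #57 -> r6=0xd3
body[4] mov  r4, r6 -> r4=0xd3
body[5] sub  r3, r3, r2 -> r3=0x75
body[6] mov  r3, #0x32 -> r3=0x32
body[7] sub  r1, r6, r3 -> r1=0xa1
epilogue: pop r5=0x98, sp=0xa6
r6 is caller-saved -> body value

REG = 0xd3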